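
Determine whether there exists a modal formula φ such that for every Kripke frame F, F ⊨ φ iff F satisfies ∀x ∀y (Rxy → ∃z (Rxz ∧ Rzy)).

Yes, by □□p → □p

Yes: it is density, defined by the C4 schema □□p → □p.
Suppose □□p→□p is valid. Take Rxy and set V(p)={w : xR²w}. Then □□p at x, so □p at x, so p at y, i.e. ∃z(Rxz∧Rzy).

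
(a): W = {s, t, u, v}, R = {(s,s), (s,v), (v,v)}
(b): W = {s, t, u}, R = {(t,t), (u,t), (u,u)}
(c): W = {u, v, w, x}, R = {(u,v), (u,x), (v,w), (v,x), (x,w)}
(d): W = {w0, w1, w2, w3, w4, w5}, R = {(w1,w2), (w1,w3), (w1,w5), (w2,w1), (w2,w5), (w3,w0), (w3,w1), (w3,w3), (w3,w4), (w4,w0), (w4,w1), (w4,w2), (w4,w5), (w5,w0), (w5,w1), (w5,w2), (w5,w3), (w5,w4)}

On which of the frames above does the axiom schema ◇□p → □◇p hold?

(a), (b)

The schema corresponds to convergence: ∀x ∀y ∀z (Rxy ∧ Rxz → ∃w (Ryw ∧ Rzw)).
(a): condition met.
(b): condition met.
(c): fails — Rvw and Rvw but w and w have no common successor.
(d): fails — Rw3w1 and Rw3w0 but w1 and w0 have no common successor.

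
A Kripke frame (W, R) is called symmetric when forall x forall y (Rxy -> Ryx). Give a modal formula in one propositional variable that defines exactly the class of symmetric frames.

ψ → □◇ψ

This is symmetry; the standard corresponding axiom is B: ψ → □◇ψ.
Suppose ψ→□◇ψ is valid. Take Rxy and set V(ψ)={x}. Then ψ at x, so □◇ψ at x, so ◇ψ at y, so some z with Ryz has ψ; z=x, i.e. Ryx.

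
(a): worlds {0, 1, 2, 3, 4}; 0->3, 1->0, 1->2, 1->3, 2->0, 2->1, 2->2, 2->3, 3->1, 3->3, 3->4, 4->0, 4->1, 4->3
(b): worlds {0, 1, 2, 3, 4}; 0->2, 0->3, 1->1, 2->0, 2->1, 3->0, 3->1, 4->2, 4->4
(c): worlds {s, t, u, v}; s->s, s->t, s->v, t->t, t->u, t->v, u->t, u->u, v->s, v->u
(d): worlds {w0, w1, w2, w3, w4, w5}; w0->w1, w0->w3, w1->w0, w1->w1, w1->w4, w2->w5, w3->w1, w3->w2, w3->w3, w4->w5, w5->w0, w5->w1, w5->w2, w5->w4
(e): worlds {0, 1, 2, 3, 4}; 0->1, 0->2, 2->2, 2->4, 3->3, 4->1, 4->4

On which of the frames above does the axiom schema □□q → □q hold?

Frame correspondent (Sahlqvist): ∀x ∀y (Rxy → ∃z (Rxz ∧ Rzy)) — i.e. density.
(a): holds.
(b): fails — R02 but no z with R0z and Rz2.
(c): holds.
(d): fails — Rw5w2 but no z with Rw5z and Rzw2.
(e): fails — R01 but no z with R0z and Rz1.
Valid on: (a), (c).

(a), (c)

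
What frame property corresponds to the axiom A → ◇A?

This is frame-equivalent to □A → A (substitute ¬A for A and contrapose).
Suppose □A→A is valid. At any x set V(A)={w : Rxw}. Then □A holds at x, so A holds at x, i.e. Rxx.

reflexivity: ∀x Rxx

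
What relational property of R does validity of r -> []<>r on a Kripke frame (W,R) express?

symmetry

Suppose r→□◇r is valid. Take Rxy and set V(r)={x}. Then r at x, so □◇r at x, so ◇r at y, so some z with Ryz has r; z=x, i.e. Ryx.
Conversely, on a frame with symmetry the schema holds at every world under every valuation.
Frame condition: forall x forall y (Rxy -> Ryx).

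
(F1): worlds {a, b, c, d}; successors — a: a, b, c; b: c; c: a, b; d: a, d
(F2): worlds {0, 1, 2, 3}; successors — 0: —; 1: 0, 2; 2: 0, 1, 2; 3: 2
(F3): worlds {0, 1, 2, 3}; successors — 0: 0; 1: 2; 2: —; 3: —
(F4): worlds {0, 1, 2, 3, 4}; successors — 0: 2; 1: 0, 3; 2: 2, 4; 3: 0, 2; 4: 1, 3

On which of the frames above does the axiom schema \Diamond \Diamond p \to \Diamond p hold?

This is the axiom for transitivity; its first-order frame correspondent is \forall x \forall y \forall z (Rxy \wedge Ryz \to Rxz).
(F1): fails — Rbc and Rcb but not Rbb.
(F2): fails — R32 and R20 but not R30.
(F3): satisfies the condition.
(F4): fails — R10 and R02 but not R12.

(F3)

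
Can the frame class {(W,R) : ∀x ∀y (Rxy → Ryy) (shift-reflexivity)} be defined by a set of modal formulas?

Yes, by □(□r → r)

This is a Sahlqvist condition; the T□ axiom □(□r → r) defines it.
Suppose □(□r→r) is valid. Take Rxy and set V(r)={w : Ryw}. Then at y, □r holds; since □(□r→r) at x, □r→r at y, so r at y, i.e. Ryy.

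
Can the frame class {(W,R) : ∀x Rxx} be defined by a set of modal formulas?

This is a Sahlqvist condition; the T axiom □q → q defines it.

Yes — defined by □q → q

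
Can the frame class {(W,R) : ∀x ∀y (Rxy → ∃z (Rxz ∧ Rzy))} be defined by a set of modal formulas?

The condition is density. A defining modal formula is □□p → □p.
Suppose □□p→□p is valid. Take Rxy and set V(p)={w : xR²w}. Then □□p at x, so □p at x, so p at y, i.e. ∃z(Rxz∧Rzy).

Yes — defined by □□p → □p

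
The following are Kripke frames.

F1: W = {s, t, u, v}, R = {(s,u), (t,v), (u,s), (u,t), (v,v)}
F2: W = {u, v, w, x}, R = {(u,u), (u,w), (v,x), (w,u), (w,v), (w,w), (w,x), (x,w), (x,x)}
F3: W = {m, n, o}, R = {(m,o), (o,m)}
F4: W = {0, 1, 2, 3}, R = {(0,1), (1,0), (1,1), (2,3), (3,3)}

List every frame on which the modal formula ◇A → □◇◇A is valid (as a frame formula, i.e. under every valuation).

Frame correspondent (Sahlqvist): ∀x ∀y ∀z ((xRy ∧ xRz) → ∃w (y = w ∧ zR²w)) — i.e. a generalized confluence (Geach) condition.
F1: fails — uRs, uRt but no w with s=w and tR²w.
F2: fails — wRu, wRv but no t with u=t and vR²t.
F3: holds.
F4: holds.
Valid on: F3, F4.

F3, F4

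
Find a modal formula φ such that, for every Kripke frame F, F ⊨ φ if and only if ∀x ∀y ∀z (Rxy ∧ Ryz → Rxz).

The condition is transitivity. The 4 schema □s → □□s defines it.
Suppose □s→□□s is valid. Take Rxy, Ryz and set V(s)={w : Rxw}. Then □s at x, so □□s at x, so □s at y, so s at z, i.e. Rxz.

□s → □□s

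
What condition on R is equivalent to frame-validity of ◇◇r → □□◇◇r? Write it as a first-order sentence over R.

∀x ∀y ∀z ((xR²y ∧ xR²z) → ∃w (y = w ∧ zR²w))

This is a Sahlqvist (Geach-type) schema ◇^2□^0r → □^2◇^2r.
First-order correspondent: ∀x ∀y ∀z ((xR²y ∧ xR²z) → ∃w (y = w ∧ zR²w)).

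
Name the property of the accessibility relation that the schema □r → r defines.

reflexivity

Suppose □r→r is valid. At any x set V(r)={w : Rxw}. Then □r holds at x, so r holds at x, i.e. Rxx.
Conversely, any frame satisfying ∀x Rxx validates the schema.
Frame condition: ∀x Rxx.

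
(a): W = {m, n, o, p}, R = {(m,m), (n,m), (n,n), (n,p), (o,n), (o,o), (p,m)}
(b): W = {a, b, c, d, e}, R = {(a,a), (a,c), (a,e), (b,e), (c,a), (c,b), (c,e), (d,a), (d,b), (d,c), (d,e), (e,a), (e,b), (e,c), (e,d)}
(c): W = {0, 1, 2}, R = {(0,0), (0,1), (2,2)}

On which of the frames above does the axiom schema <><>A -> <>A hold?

(c)

This is the axiom for transitivity; its first-order frame correspondent is forall x forall y forall z (Rxy & Ryz -> Rxz).
(a): fails — Ron and Rnm but not Rom.
(b): fails — Rde and Red but not Rdd.
(c): holds.
Valid on: (c).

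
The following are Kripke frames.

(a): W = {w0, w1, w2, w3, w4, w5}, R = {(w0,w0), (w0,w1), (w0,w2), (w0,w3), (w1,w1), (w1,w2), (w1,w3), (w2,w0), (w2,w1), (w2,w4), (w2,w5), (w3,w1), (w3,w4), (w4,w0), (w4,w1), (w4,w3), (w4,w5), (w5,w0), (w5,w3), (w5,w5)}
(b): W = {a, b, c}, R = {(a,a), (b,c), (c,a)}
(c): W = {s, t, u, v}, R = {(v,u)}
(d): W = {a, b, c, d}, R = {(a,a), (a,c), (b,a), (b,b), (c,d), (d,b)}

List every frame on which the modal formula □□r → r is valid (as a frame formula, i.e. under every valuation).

(a)

This is the axiom for a generalized confluence (Geach) condition; its first-order frame correspondent is ∀x ∃w (xR²w ∧ x = w).
(a): condition met.
(b): fails — at b but no w with bR²w and b=w.
(c): fails — at s but no w with sR²w and s=w.
(d): fails — at c but no w with cR²w and c=w.
Valid on: (a).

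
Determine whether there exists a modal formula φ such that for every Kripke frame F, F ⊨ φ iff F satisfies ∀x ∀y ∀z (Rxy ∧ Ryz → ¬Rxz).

If a class were modally definable it would be closed under surjective bounded morphisms (Goldblatt–Thomason).
The 7-cycle (worlds a,b,c,d,e,f,g with a→b→c→d→e→f→g→a) is intransitive. Mapping every world to a single reflexive point • is a surjective bounded morphism; the reflexive point is not intransitive (R••∧R•• but R••).
So the class is not modally definable.

No — not modally definable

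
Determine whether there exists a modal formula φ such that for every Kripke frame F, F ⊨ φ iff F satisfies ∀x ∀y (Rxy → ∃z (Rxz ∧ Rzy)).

This is a Sahlqvist condition; the C4 axiom □□r → □r defines it.

Yes — defined by □□r → □r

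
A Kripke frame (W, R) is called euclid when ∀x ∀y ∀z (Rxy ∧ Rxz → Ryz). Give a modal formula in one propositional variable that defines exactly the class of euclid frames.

◇q → □◇q

The condition is the Euclidean property. The 5 schema ◇q → □◇q defines it.
Suppose ◇q→□◇q is valid. Take Rxy, Rxz and set V(q)={y}. Then ◇q at x, so □◇q at x, so ◇q at z, so some w with Rzw has q; w=y, i.e. Rzy. By symmetry of the argument, Ryz.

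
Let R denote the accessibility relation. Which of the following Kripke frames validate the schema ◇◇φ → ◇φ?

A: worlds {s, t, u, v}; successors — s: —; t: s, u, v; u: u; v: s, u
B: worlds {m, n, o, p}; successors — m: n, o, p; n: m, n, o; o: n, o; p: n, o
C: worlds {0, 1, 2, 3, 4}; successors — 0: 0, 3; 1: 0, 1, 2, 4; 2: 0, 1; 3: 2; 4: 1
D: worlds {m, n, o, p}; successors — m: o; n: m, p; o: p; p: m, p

A

This is the axiom for transitivity; its first-order frame correspondent is ∀x ∀y ∀z (Rxy ∧ Ryz → Rxz).
A: ✓.
B: fails — Ron and Rnm but not Rom.
C: fails — R10 and R03 but not R13.
D: fails — Rop and Rpm but not Rom.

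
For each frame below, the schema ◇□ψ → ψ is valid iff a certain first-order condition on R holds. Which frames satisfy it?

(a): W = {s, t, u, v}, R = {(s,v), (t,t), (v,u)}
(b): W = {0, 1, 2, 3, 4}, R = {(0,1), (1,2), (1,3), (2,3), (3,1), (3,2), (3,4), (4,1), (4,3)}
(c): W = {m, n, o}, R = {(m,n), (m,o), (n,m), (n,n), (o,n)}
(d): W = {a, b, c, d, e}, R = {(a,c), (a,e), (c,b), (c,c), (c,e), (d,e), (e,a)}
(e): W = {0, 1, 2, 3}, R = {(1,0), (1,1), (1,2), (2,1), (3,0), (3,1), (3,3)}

none

Frame correspondent (Sahlqvist): ∀x ∀y (Rxy → Ryx) — i.e. symmetry.
(a): fails — Rvu but not Ruv.
(b): fails — R12 but not R21.
(c): fails — Ron but not Rno.
(d): fails — Rde but not Red.
(e): fails — R10 but not R01.
Valid on no frame.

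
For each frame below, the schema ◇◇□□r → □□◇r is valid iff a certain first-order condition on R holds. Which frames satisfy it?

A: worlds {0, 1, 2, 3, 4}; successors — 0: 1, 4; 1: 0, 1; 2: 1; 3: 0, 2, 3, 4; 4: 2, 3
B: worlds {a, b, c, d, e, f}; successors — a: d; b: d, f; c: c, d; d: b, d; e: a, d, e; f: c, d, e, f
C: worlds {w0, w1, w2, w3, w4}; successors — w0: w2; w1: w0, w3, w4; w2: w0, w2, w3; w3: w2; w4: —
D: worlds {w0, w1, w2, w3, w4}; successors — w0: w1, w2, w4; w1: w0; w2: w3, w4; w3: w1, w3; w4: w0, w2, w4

This is the axiom for a generalized confluence (Geach) condition; its first-order frame correspondent is ∀x ∀y ∀z ((xR²y ∧ xR²z) → ∃w (yR²w ∧ zRw)).
A: fails — 1R²1, 1R²4 but no w with 1R²w and 4Rw.
B: holds.
C: holds.
D: fails — w1R²w1, w1R²w1 but no w with w1R²w and w1Rw.
Valid on: B, C.

B, C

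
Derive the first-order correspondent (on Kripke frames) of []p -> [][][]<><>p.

forall x forall z (x R^3 z -> exists w (xRw & z R^2 w))

This is a Sahlqvist (Geach-type) schema ◇^0□^1p → □^3◇^2p.
Minimal-valuation argument: fix x; take any y with xR^0y and any z with xR^3z. Set V(p) to the set of worlds R-reachable from y in exactly 1 step. Then □^1p holds at y, so the antecedent holds at x; validity forces ◇^2p at z, giving a w with zR^2w and yR^1w.
First-order correspondent: forall x forall z (x R^3 z -> exists w (xRw & z R^2 w)).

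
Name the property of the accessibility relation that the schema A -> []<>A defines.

symmetry

Suppose A→□◇A is valid. Take Rxy and set V(A)={x}. Then A at x, so □◇A at x, so ◇A at y, so some z with Ryz has A; z=x, i.e. Ryx.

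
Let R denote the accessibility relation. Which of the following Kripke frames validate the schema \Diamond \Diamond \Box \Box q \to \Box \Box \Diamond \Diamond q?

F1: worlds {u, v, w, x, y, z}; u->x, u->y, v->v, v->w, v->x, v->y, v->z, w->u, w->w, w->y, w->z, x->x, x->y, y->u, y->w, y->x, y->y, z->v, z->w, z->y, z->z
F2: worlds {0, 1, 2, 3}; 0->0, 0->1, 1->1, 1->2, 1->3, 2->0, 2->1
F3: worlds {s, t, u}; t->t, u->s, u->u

The schema corresponds to a generalized confluence (Geach) condition: \forall x \forall y \forall z ((x R^2 y \wedge x R^2 z) \to \exists w (y R^2 w \wedge z R^2 w)).
F1: ✓.
F2: fails — 0R²0, 0R²3 but no w with 0R²w and 3R²w.
F3: fails — uR²s, uR²s but no w with sR²w and sR²w.
Valid on: F1.

F1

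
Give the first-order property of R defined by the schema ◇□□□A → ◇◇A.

∀x ∀y (xRy → ∃w (yR³w ∧ xR²w))

This is a Sahlqvist (Geach-type) schema ◇^1□^3A → □^0◇^2A.
First-order correspondent: ∀x ∀y (xRy → ∃w (yR³w ∧ xR²w)).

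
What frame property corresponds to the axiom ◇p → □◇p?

the Euclidean property: ∀x ∀y ∀z (Rxy ∧ Rxz → Ryz)

Suppose ◇p→□◇p is valid. Take Rxy, Rxz and set V(p)={y}. Then ◇p at x, so □◇p at x, so ◇p at z, so some w with Rzw has p; w=y, i.e. Rzy. By symmetry of the argument, Ryz.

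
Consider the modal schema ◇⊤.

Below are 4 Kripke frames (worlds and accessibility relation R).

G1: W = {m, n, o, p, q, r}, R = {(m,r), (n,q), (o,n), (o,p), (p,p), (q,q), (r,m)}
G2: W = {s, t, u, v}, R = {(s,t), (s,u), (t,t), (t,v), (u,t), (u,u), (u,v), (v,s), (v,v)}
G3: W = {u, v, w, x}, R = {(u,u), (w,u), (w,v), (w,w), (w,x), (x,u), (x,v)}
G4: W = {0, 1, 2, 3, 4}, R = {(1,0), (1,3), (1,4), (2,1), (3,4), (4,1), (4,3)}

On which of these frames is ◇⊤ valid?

The schema corresponds to seriality: ∀x ∃y Rxy.
G1: condition met.
G2: condition met.
G3: fails — world v has no successor.
G4: fails — world 0 has no successor.
Valid on: G1, G2.

G1, G2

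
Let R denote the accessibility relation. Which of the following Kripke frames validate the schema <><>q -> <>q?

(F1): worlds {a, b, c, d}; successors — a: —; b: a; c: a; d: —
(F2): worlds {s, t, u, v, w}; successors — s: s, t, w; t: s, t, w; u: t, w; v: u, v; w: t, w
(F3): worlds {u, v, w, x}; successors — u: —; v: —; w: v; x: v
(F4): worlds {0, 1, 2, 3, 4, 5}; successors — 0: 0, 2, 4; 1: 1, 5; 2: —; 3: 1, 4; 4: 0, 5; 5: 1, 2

This is the axiom for transitivity; its first-order frame correspondent is forall x forall y forall z (Rxy & Ryz -> Rxz).
(F1): condition met.
(F2): fails — Rwt and Rts but not Rws.
(F3): condition met.
(F4): fails — R34 and R45 but not R35.

(F1), (F3)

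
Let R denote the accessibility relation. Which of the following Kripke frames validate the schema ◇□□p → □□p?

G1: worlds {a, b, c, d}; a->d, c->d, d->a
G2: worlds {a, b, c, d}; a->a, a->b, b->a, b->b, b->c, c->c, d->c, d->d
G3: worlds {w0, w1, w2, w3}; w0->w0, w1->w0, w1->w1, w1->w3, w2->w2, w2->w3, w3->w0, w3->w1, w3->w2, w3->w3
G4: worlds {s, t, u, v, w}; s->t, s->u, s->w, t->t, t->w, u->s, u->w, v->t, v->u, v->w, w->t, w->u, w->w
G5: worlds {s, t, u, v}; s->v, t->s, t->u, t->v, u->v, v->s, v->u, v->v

Frame correspondent (Sahlqvist): ∀x ∀y ∀z ((xRy ∧ xR²z) → ∃w (yR²w ∧ z = w)) — i.e. a generalized confluence (Geach) condition.
G1: fails — aRd, aR²a but no w with dR²w and a=w.
G2: fails — bRc, bR²a but no w with cR²w and a=w.
G3: fails — w1Rw0, w1R²w1 but no w with w0R²w and w1=w.
G4: fails — sRt, sR²s but no w* with tR²w* and s=w*.
G5: holds.
Valid on: G5.

G5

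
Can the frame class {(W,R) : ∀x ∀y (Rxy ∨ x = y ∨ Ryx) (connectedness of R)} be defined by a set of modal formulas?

If a class were modally definable it would be closed under disjoint unions (Goldblatt–Thomason).
Take 4 disjoint single-world reflexive frames: each is trivially connected, but their disjoint union has 4 worlds with no edge between distinct components, so it is not connected.
Hence connectedness of R is not modally definable.

Not definable by any modal formula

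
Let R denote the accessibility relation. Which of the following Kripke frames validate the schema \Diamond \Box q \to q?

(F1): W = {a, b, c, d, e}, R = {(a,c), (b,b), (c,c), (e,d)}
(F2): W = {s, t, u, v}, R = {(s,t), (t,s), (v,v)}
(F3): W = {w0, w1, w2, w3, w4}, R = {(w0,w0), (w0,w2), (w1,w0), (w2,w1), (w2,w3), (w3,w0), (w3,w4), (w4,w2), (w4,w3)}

(F2)

This is the axiom for a generalized confluence (Geach) condition; its first-order frame correspondent is \forall x \forall y (xRy \to \exists w (yRw \wedge x = w)).
(F1): fails — aRc but no w with cRw and a=w.
(F2): holds.
(F3): fails — w0Rw2 but no w with w2Rw and w0=w.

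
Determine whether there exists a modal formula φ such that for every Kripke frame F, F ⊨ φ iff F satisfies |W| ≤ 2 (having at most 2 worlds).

If a class were modally definable it would be closed under disjoint unions (Goldblatt–Thomason).
Any modal formula valid on each of 3 disjoint one-world frames is valid on their disjoint union (validity is preserved under disjoint unions). Each one-world frame has |W|=1≤2, but the union has |W|=3.
Hence having at most 2 worlds is not modally definable.

No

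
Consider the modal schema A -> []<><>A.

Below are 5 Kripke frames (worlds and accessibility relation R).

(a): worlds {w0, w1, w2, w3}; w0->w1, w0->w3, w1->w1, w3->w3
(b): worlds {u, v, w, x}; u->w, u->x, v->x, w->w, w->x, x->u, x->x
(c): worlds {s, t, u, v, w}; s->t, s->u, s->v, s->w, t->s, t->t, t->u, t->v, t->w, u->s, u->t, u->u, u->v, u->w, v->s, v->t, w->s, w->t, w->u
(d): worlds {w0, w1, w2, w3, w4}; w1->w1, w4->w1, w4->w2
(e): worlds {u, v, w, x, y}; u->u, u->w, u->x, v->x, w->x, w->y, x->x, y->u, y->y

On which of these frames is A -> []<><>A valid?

Frame correspondent (Sahlqvist): forall x forall z (xRz -> exists w (x = w & z R^2 w)) — i.e. a generalized confluence (Geach) condition.
(a): fails — w0Rw1 but no w with w0=w and w1R²w.
(b): fails — vRx but no t with v=t and xR²t.
(c): ✓.
(d): fails — w4Rw1 but no w with w4=w and w1R²w.
(e): fails — uRx but no t with u=t and xR²t.
Valid on: (c).

(c)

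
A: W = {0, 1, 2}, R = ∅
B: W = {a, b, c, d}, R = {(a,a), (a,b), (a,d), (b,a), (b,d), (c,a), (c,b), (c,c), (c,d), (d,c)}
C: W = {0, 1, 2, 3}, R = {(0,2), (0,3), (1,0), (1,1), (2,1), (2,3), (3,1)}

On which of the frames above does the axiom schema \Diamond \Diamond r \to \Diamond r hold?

A

The schema corresponds to transitivity: \forall x \forall y \forall z (Rxy \wedge Ryz \to Rxz).
A: ✓.
B: fails — Rdc and Rcd but not Rdd.
C: fails — R10 and R02 but not R12.
Valid on: A.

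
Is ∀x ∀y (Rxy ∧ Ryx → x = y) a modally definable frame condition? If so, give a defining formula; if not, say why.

If a class were modally definable it would be closed under surjective bounded morphisms (Goldblatt–Thomason).
The 6-cycle (worlds w0,w1,w2,w3,w4,w5 with w0→w1→w2→w3→w4→w5→w0) is antisymmetric. Sending even-indexed worlds to • and odd-indexed worlds to ∘ is a surjective bounded morphism onto the two-world frame with •↔∘, which is not antisymmetric.
So the class is not modally definable.

Not modally definable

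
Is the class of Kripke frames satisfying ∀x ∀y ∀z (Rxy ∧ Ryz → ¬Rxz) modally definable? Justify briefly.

Modal frame validity is preserved under surjective bounded morphisms.
The 3-cycle (worlds s,t,u with s→t→u→s) is intransitive. Mapping every world to a single reflexive point • is a surjective bounded morphism; the reflexive point is not intransitive (R••∧R•• but R••).
So the class is not modally definable.

Not definable by any modal formula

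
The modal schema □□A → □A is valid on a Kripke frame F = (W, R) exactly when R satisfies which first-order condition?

density: ∀x ∀y (Rxy → ∃z (Rxz ∧ Rzy))

This is the C4 axiom.
It corresponds to density: ∀x ∀y (Rxy → ∃z (Rxz ∧ Rzy)).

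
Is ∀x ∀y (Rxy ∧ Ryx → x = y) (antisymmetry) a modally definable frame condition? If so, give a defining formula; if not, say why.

Any modally definable frame class is closed under surjective bounded morphisms.
The 8-cycle (worlds a,b,c,d,e,f,g,h with a→b→c→d→e→f→g→h→a) is antisymmetric. Sending even-indexed worlds to a and odd-indexed worlds to b is a surjective bounded morphism onto the two-world frame with a↔b, which is not antisymmetric.
So no modal formula (or set of formulas) defines exactly the antisymmetric frames.

No — not modally definable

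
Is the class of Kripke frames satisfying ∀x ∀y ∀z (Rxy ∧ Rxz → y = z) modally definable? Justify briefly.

Yes — defined by ◇p → □p

This is a Sahlqvist condition; the CD axiom ◇p → □p defines it.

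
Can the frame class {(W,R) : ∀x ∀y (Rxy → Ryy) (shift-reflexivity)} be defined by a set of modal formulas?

The condition is shift-reflexivity. A defining modal formula is □(□p → p).

Yes — defined by □(□p → p)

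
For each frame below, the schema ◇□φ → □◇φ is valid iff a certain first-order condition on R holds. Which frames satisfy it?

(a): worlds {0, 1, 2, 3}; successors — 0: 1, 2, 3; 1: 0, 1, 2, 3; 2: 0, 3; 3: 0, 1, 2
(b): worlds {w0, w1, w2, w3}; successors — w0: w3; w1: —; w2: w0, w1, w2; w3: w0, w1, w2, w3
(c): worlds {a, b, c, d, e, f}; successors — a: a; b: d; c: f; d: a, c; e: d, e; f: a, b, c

(a)

The schema corresponds to convergence: ∀x ∀y ∀z (Rxy ∧ Rxz → ∃w (Ryw ∧ Rzw)).
(a): holds.
(b): fails — Rw2w2 and Rw2w1 but w2 and w1 have no common successor.
(c): fails — Rdc and Rda but c and a have no common successor.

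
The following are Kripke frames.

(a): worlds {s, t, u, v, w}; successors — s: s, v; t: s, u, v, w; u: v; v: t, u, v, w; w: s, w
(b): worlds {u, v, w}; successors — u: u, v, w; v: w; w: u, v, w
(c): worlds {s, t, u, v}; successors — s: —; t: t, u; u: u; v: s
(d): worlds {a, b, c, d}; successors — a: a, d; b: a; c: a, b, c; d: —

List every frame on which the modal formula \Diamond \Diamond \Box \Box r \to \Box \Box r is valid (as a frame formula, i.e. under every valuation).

(b)

The schema corresponds to a generalized confluence (Geach) condition: \forall x \forall y \forall z ((x R^2 y \wedge x R^2 z) \to \exists w (y R^2 w \wedge z = w)).
(a): fails — sR²u, sR²s but no w* with uR²w* and s=w*.
(b): satisfies the condition.
(c): fails — tR²u, tR²t but no w with uR²w and t=w.
(d): fails — aR²d, aR²a but no w with dR²w and a=w.
Valid on: (b).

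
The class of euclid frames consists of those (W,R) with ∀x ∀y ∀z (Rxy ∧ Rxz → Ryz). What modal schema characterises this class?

A defining formula is ◇p → □◇p (the 5 axiom).
Suppose ◇p→□◇p is valid. Take Rxy, Rxz and set V(p)={y}. Then ◇p at x, so □◇p at x, so ◇p at z, so some w with Rzw has p; w=y, i.e. Rzy. By symmetry of the argument, Ryz.

◇p → □◇p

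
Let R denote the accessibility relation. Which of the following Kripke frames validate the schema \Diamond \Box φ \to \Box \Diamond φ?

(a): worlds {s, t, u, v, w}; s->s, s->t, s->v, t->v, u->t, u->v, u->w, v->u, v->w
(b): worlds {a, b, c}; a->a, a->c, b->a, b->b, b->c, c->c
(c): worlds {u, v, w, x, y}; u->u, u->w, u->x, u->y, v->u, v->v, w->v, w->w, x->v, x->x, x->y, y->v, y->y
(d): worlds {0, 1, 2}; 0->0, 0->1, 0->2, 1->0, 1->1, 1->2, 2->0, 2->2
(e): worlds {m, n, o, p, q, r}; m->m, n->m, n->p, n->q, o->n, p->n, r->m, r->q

(b), (c), (d)

The schema corresponds to convergence: \forall x \forall y \forall z (Rxy \wedge Rxz \to \exists w (Ryw \wedge Rzw)).
(a): fails — Rsv and Rss but v and s have no common successor.
(b): condition met.
(c): condition met.
(d): condition met.
(e): fails — Rnq and Rnq but q and q have no common successor.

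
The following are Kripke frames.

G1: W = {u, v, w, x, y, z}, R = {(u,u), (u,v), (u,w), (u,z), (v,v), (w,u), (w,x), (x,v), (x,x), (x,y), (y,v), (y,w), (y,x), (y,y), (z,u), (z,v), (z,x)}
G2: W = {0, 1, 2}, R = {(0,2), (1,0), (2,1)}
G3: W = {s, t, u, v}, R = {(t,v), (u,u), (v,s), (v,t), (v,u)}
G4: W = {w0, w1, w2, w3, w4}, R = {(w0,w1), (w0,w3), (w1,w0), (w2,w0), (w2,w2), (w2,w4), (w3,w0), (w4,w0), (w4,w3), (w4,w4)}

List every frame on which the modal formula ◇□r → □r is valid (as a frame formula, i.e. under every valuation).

none

This is the axiom for the Euclidean property; its first-order frame correspondent is ∀x ∀y ∀z (Rxy ∧ Rxz → Ryz).
G1: fails — Ruv and Ruz but not Rvz.
G2: fails — R02 and R02 but not R22.
G3: fails — Rtv and Rtv but not Rvv.
G4: fails — Rw0w1 and Rw0w1 but not Rw1w1.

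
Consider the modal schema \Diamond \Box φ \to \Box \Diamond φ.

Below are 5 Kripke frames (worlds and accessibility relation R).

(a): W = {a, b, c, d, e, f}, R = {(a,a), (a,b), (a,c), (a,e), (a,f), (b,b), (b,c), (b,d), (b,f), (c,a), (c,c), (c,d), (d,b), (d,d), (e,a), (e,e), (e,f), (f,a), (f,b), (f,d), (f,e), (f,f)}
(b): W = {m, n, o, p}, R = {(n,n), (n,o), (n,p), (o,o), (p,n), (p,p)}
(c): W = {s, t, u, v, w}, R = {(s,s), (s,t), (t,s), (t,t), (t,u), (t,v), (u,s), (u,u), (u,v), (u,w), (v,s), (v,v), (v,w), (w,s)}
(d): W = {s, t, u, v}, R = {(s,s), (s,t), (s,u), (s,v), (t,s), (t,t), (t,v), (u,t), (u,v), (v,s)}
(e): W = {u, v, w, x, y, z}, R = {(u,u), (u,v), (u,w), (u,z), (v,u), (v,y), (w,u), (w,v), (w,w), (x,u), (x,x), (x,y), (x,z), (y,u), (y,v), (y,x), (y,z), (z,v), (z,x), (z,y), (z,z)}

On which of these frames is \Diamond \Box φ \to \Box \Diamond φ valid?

This is the axiom for convergence; its first-order frame correspondent is \forall x \forall y \forall z (Rxy \wedge Rxz \to \exists w (Ryw \wedge Rzw)).
(a): fails — Rfd and Rfe but d and e have no common successor.
(b): fails — Rno and Rnp but o and p have no common successor.
(c): holds.
(d): fails — Rsv and Rsu but v and u have no common successor.
(e): holds.
Valid on: (c), (e).

(c), (e)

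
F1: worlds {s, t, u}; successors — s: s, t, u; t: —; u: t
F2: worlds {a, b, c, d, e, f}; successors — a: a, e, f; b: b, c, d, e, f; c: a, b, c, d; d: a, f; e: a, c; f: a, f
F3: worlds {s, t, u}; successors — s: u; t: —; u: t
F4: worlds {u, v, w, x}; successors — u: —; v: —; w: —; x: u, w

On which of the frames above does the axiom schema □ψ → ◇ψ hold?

Frame correspondent (Sahlqvist): ∀x ∃y Rxy — i.e. seriality.
F1: fails — world t has no successor.
F2: satisfies the condition.
F3: fails — world t has no successor.
F4: fails — world u has no successor.
Valid on: F2.

F2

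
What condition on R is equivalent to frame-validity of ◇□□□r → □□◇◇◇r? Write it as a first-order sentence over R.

∀x ∀y ∀z ((xRy ∧ xR²z) → ∃w (yR³w ∧ zR³w))

This is a Sahlqvist (Geach-type) schema ◇^1□^3r → □^2◇^3r.
Minimal-valuation argument: fix x; take any y with xR^1y and any z with xR^2z. Set V(r) to the set of worlds R-reachable from y in exactly 3 steps. Then □^3r holds at y, so the antecedent holds at x; validity forces ◇^3r at z, giving a w with zR^3w and yR^3w.
First-order correspondent: ∀x ∀y ∀z ((xRy ∧ xR²z) → ∃w (yR³w ∧ zR³w)).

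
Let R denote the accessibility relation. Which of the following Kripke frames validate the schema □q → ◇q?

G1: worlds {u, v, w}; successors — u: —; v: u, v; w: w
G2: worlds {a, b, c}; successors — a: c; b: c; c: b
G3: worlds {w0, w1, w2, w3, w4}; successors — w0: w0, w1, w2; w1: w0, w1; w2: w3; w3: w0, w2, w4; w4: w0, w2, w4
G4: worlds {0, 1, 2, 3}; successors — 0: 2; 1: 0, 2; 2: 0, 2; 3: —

Frame correspondent (Sahlqvist): ∀x ∃y Rxy — i.e. seriality.
G1: fails — world u has no successor.
G2: holds.
G3: holds.
G4: fails — world 3 has no successor.

G2, G3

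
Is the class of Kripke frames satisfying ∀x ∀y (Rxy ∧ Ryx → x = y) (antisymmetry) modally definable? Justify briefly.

Modal frame validity is preserved under surjective bounded morphisms.
The 6-cycle (worlds w0,w1,w2,w3,w4,w5 with w0→w1→w2→w3→w4→w5→w0) is antisymmetric. Sending even-indexed worlds to • and odd-indexed worlds to ∘ is a surjective bounded morphism onto the two-world frame with •↔∘, which is not antisymmetric.
Hence antisymmetry is not modally definable.

Not modally definable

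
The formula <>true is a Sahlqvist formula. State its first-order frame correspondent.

Seriality

◇⊤ holds at w iff w has a successor, so frame-validity of ◇⊤ is exactly seriality. Equivalently via □φ → ◇φ:
Suppose □φ→◇φ is valid. At any x set V(φ)=W. Then □φ at x, so ◇φ at x, so x has a successor.
Conversely, on a frame with seriality the schema holds at every world under every valuation.
So the correspondent is seriality.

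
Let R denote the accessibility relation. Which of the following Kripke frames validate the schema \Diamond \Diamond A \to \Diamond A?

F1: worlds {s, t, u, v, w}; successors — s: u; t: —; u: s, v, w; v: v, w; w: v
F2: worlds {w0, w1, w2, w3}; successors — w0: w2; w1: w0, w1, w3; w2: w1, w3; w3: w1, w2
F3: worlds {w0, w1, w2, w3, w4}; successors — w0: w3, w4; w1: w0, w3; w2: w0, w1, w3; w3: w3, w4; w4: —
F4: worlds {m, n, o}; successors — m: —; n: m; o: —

The schema corresponds to transitivity: \forall x \forall y \forall z (Rxy \wedge Ryz \to Rxz).
F1: fails — Rus and Rsu but not Ruu.
F2: fails — Rw1w0 and Rw0w2 but not Rw1w2.
F3: fails — Rw1w0 and Rw0w4 but not Rw1w4.
F4: condition met.
Valid on: F4.

F4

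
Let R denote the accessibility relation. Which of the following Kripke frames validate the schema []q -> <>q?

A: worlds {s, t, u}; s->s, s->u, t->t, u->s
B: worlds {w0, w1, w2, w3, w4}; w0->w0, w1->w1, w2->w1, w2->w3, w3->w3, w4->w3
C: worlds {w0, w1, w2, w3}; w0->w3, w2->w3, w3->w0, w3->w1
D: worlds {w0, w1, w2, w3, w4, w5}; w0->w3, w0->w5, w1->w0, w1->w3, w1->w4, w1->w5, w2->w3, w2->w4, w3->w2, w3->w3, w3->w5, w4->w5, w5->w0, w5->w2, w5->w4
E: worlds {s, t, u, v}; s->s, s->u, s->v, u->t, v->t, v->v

Frame correspondent (Sahlqvist): forall x exists y Rxy — i.e. seriality.
A: satisfies the condition.
B: satisfies the condition.
C: fails — world w1 has no successor.
D: satisfies the condition.
E: fails — world t has no successor.

A, B, D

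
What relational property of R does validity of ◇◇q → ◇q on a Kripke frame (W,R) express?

Transitivity

Equivalently (dual form): □q → □□q.
Suppose □q→□□q is valid. Take Rxy, Ryz and set V(q)={w : Rxw}. Then □q at x, so □□q at x, so □q at y, so q at z, i.e. Rxz.
Conversely, on a frame with transitivity the schema holds at every world under every valuation.
Frame condition: ∀x ∀y ∀z (Rxy ∧ Ryz → Rxz).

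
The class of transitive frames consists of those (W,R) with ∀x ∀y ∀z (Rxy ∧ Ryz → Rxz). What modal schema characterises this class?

The condition is transitivity. The 4 schema □r → □□r defines it.
Suppose □r→□□r is valid. Take Rxy, Ryz and set V(r)={w : Rxw}. Then □r at x, so □□r at x, so □r at y, so r at z, i.e. Rxz.

□r → □□r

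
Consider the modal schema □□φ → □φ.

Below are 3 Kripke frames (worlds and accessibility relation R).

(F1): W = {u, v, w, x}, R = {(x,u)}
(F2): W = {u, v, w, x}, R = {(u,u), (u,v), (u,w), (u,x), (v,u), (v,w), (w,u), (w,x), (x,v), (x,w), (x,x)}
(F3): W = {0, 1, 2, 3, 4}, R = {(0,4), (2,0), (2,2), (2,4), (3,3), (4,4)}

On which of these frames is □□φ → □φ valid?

(F2), (F3)

This is the axiom for density; its first-order frame correspondent is ∀x ∀y (Rxy → ∃z (Rxz ∧ Rzy)).
(F1): fails — Rxu but no z with Rxz and Rzu.
(F2): condition met.
(F3): condition met.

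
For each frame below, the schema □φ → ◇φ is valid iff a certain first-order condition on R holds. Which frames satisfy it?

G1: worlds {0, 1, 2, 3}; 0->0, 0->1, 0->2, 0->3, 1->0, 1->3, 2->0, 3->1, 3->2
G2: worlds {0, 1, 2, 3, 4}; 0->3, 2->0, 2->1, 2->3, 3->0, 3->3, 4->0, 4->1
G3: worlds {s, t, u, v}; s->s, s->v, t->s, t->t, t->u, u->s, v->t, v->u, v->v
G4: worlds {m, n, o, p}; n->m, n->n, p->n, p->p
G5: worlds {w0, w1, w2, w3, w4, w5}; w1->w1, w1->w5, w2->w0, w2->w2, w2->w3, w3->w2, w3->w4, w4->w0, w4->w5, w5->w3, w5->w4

Frame correspondent (Sahlqvist): ∀x ∃y Rxy — i.e. seriality.
G1: ✓.
G2: fails — world 1 has no successor.
G3: ✓.
G4: fails — world m has no successor.
G5: fails — world w0 has no successor.
Valid on: G1, G3.

G1, G3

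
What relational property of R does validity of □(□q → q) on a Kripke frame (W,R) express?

This is the T□ axiom.
Its frame correspondent is shift-reflexivity — ∀x ∀y (Rxy → Ryy).

Shift-reflexivity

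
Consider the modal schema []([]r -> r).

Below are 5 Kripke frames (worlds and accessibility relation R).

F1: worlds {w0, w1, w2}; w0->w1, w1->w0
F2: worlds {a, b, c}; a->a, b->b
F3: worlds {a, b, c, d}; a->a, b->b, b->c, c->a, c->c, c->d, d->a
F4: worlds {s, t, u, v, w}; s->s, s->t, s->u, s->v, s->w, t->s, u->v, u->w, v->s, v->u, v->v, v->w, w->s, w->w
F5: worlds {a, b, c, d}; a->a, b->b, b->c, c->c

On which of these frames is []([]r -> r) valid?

F2, F5

This is the axiom for shift-reflexivity; its first-order frame correspondent is forall x forall y (Rxy -> Ryy).
F1: fails — Rw0w1 but not Rw1w1.
F2: ✓.
F3: fails — Rcd but not Rdd.
F4: fails — Rvu but not Ruu.
F5: ✓.
Valid on: F2, F5.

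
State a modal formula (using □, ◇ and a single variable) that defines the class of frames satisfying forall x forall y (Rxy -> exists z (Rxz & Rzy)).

The condition is density. The C4 schema □□s → □s defines it.
Suppose □□s→□s is valid. Take Rxy and set V(s)={w : xR²w}. Then □□s at x, so □s at x, so s at y, i.e. ∃z(Rxz∧Rzy).

□□s → □s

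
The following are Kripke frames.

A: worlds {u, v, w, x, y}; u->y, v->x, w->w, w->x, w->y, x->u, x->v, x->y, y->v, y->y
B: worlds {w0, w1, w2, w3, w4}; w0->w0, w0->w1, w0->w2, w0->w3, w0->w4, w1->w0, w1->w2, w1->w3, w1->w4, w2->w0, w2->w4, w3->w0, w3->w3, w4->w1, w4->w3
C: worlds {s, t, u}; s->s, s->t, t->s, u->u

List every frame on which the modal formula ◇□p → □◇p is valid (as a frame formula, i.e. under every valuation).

Frame correspondent (Sahlqvist): ∀x ∀y ∀z (Rxy ∧ Rxz → ∃w (Ryw ∧ Rzw)) — i.e. convergence.
A: fails — Rxu and Rxv but u and v have no common successor.
B: fails — Rw0w4 and Rw0w2 but w4 and w2 have no common successor.
C: ✓.
Valid on: C.

C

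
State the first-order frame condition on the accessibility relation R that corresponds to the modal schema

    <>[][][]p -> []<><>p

forall x forall y forall z ((xRy & xRz) -> exists w (y R^3 w & z R^2 w))

This is a Sahlqvist (Geach-type) schema ◇^1□^3p → □^1◇^2p.
First-order correspondent: forall x forall y forall z ((xRy & xRz) -> exists w (y R^3 w & z R^2 w)).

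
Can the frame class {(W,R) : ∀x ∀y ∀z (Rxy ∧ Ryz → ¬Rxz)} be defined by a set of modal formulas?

Modal frame validity is preserved under surjective bounded morphisms.
The 7-cycle (worlds a,b,c,d,e,f,g with a→b→c→d→e→f→g→a) is intransitive. Mapping every world to a single reflexive point • is a surjective bounded morphism; the reflexive point is not intransitive (R••∧R•• but R••).
So the class is not modally definable.

No — not modally definable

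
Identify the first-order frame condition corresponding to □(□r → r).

This is the T□ axiom.
It corresponds to shift-reflexivity: ∀x ∀y (Rxy → Ryy).

shift-reflexivity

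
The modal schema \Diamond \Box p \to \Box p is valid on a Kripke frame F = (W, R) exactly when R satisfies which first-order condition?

Equivalently (dual form): ◇p → □◇p.
Suppose ◇p→□◇p is valid. Take Rxy, Rxz and set V(p)={y}. Then ◇p at x, so □◇p at x, so ◇p at z, so some w with Rzw has p; w=y, i.e. Rzy. By symmetry of the argument, Ryz.

The Euclidean property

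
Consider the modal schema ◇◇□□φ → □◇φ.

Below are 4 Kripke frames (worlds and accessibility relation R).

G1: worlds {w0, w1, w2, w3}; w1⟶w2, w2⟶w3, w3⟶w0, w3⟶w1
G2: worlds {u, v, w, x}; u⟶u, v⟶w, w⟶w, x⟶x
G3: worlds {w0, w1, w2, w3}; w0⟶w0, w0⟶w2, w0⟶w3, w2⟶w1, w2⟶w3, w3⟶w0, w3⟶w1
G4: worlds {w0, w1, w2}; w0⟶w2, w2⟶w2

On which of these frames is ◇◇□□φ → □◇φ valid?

Frame correspondent (Sahlqvist): ∀x ∀y ∀z ((xR²y ∧ xRz) → ∃w (yR²w ∧ zRw)) — i.e. a generalized confluence (Geach) condition.
G1: fails — w1R²w3, w1Rw2 but no w with w3R²w and w2Rw.
G2: holds.
G3: fails — w0R²w1, w0Rw0 but no w with w1R²w and w0Rw.
G4: holds.

G2, G4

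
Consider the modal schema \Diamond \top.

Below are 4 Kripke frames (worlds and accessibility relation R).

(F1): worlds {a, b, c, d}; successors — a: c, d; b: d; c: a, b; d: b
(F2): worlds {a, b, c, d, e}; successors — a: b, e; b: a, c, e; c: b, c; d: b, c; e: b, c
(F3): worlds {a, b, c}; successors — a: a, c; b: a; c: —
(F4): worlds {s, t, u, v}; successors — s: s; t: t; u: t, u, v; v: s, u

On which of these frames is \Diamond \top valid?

This is the axiom for seriality; its first-order frame correspondent is \forall x \exists y Rxy.
(F1): ✓.
(F2): ✓.
(F3): fails — world c has no successor.
(F4): ✓.

(F1), (F2), (F4)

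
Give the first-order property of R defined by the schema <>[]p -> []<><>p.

This is a Sahlqvist (Geach-type) schema ◇^1□^1p → □^1◇^2p.
Minimal-valuation argument: fix x; take any y with xR^1y and any z with xR^1z. Set V(p) to the set of worlds R-reachable from y in exactly 1 step. Then □^1p holds at y, so the antecedent holds at x; validity forces ◇^2p at z, giving a w with zR^2w and yR^1w.
First-order correspondent: forall x forall y forall z ((xRy & xRz) -> exists w (yRw & z R^2 w)).

forall x forall y forall z ((xRy & xRz) -> exists w (yRw & z R^2 w))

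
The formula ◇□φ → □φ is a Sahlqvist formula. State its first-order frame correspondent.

Replacing φ by ¬φ and contraposing gives the equivalent schema ◇φ → □◇φ.
Suppose ◇φ→□◇φ is valid. Take Rxy, Rxz and set V(φ)={y}. Then ◇φ at x, so □◇φ at x, so ◇φ at z, so some w with Rzw has φ; w=y, i.e. Rzy. By symmetry of the argument, Ryz.

The Euclidean property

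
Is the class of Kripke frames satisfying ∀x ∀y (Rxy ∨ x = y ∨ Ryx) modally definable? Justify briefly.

No — not modally definable

If a class were modally definable it would be closed under disjoint unions (Goldblatt–Thomason).
Take 4 disjoint single-world reflexive frames: each is trivially connected, but their disjoint union has 4 worlds with no edge between distinct components, so it is not connected.
So no modal formula (or set of formulas) defines exactly the connected frames.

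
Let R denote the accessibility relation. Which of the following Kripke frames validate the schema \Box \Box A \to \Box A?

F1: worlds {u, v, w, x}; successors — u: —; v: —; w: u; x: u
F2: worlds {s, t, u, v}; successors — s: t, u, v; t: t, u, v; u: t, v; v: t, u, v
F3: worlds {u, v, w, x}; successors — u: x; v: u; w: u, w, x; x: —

F2

The schema corresponds to density: \forall x \forall y (Rxy \to \exists z (Rxz \wedge Rzy)).
F1: fails — Rxu but no z with Rxz and Rzu.
F2: ✓.
F3: fails — Rvu but no z with Rvz and Rzu.
Valid on: F2.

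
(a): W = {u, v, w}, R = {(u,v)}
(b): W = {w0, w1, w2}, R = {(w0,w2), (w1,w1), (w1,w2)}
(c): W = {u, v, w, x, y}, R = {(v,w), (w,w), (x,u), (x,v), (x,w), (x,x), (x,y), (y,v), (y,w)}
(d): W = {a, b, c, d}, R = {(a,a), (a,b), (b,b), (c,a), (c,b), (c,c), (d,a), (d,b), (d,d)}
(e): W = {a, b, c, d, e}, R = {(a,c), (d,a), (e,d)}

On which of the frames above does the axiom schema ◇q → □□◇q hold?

This is the axiom for a generalized confluence (Geach) condition; its first-order frame correspondent is ∀x ∀y ∀z ((xRy ∧ xR²z) → ∃w (y = w ∧ zRw)).
(a): condition met.
(b): fails — w1Rw1, w1R²w2 but no w with w1=w and w2Rw.
(c): fails — xRu, xR²u but no t with u=t and uRt.
(d): fails — aRa, aR²b but no w with a=w and bRw.
(e): fails — dRa, dR²c but no w with a=w and cRw.

(a)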